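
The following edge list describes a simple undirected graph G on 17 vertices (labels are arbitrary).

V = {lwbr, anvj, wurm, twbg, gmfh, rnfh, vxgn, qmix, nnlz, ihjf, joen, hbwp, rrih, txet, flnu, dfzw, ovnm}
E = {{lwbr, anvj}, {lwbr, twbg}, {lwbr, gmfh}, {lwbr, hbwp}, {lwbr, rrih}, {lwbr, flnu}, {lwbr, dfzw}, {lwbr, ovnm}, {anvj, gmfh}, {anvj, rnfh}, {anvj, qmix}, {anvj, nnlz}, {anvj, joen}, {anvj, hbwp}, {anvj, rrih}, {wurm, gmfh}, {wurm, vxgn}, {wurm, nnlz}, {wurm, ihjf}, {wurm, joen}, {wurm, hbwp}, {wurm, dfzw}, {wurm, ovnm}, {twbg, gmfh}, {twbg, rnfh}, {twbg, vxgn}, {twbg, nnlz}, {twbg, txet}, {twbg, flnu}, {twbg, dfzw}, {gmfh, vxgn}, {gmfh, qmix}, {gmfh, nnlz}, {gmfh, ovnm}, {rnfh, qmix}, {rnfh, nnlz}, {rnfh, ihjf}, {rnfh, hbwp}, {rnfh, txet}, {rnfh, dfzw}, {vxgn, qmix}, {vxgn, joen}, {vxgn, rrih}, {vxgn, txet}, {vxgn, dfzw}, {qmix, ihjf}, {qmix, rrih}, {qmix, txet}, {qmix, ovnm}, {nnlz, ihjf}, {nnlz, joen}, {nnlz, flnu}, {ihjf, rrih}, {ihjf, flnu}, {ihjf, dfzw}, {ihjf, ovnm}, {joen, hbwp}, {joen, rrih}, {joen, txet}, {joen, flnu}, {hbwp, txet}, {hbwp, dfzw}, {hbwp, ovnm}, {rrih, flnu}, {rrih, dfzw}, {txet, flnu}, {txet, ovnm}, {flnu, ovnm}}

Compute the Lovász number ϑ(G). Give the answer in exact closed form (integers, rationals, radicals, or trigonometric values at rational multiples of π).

sqrt(17)

deg(qmix) = 8; N(qmix) = {anvj, gmfh, rnfh, vxgn, ihjf, rrih, txet, ovnm}.
Vertex txet has 8 neighbors: twbg, rnfh, vxgn, qmix, joen, hbwp, flnu, ovnm.
N(rnfh) = {anvj, twbg, qmix, nnlz, ihjf, hbwp, txet, dfzw}, |N(rnfh)| = 8.
Vertex lwbr has 8 neighbors: anvj, twbg, gmfh, hbwp, rrih, flnu, dfzw, ovnm.
deg(v) = 8 for all v (|V|=17); SR(17,8,3,4) — a Paley graph.
Distinct eigenvalues (to 4 d.p.): [8.0, 1.5616, -2.5616].
λ_max=8, λ_min=-sqrt(17)/2 - 1/2; ϑ = −17·λ_min/(λ_max−λ_min) = sqrt(17).
≈ 4.12311 (to 5 d.p.).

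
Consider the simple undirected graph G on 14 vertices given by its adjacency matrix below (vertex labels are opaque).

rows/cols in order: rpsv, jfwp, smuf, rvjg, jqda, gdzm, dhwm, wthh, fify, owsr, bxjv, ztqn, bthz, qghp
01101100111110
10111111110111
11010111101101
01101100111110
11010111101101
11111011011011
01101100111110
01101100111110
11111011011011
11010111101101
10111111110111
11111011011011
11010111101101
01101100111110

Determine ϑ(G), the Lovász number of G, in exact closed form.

Vertex rpsv has 9 neighbors: jfwp, smuf, jqda, gdzm, fify, owsr, bxjv, ztqn, bthz.
Vertex bthz has 10 neighbors: rpsv, jfwp, rvjg, gdzm, dhwm, wthh, fify, bxjv, ztqn, qghp.
Vertex fify has 11 neighbors: rpsv, jfwp, smuf, rvjg, jqda, dhwm, wthh, owsr, bxjv, bthz, qghp.
deg(jqda) = 10; N(jqda) = {rpsv, jfwp, rvjg, gdzm, dhwm, wthh, fify, bxjv, ztqn, qghp}.
Complete multipartite on [5, 4, 3, 2]: sandwich collapses at ϑ=5.
= 5.00000… (decimal).
5 ≤ 5 ≤ 5: collapsed.

5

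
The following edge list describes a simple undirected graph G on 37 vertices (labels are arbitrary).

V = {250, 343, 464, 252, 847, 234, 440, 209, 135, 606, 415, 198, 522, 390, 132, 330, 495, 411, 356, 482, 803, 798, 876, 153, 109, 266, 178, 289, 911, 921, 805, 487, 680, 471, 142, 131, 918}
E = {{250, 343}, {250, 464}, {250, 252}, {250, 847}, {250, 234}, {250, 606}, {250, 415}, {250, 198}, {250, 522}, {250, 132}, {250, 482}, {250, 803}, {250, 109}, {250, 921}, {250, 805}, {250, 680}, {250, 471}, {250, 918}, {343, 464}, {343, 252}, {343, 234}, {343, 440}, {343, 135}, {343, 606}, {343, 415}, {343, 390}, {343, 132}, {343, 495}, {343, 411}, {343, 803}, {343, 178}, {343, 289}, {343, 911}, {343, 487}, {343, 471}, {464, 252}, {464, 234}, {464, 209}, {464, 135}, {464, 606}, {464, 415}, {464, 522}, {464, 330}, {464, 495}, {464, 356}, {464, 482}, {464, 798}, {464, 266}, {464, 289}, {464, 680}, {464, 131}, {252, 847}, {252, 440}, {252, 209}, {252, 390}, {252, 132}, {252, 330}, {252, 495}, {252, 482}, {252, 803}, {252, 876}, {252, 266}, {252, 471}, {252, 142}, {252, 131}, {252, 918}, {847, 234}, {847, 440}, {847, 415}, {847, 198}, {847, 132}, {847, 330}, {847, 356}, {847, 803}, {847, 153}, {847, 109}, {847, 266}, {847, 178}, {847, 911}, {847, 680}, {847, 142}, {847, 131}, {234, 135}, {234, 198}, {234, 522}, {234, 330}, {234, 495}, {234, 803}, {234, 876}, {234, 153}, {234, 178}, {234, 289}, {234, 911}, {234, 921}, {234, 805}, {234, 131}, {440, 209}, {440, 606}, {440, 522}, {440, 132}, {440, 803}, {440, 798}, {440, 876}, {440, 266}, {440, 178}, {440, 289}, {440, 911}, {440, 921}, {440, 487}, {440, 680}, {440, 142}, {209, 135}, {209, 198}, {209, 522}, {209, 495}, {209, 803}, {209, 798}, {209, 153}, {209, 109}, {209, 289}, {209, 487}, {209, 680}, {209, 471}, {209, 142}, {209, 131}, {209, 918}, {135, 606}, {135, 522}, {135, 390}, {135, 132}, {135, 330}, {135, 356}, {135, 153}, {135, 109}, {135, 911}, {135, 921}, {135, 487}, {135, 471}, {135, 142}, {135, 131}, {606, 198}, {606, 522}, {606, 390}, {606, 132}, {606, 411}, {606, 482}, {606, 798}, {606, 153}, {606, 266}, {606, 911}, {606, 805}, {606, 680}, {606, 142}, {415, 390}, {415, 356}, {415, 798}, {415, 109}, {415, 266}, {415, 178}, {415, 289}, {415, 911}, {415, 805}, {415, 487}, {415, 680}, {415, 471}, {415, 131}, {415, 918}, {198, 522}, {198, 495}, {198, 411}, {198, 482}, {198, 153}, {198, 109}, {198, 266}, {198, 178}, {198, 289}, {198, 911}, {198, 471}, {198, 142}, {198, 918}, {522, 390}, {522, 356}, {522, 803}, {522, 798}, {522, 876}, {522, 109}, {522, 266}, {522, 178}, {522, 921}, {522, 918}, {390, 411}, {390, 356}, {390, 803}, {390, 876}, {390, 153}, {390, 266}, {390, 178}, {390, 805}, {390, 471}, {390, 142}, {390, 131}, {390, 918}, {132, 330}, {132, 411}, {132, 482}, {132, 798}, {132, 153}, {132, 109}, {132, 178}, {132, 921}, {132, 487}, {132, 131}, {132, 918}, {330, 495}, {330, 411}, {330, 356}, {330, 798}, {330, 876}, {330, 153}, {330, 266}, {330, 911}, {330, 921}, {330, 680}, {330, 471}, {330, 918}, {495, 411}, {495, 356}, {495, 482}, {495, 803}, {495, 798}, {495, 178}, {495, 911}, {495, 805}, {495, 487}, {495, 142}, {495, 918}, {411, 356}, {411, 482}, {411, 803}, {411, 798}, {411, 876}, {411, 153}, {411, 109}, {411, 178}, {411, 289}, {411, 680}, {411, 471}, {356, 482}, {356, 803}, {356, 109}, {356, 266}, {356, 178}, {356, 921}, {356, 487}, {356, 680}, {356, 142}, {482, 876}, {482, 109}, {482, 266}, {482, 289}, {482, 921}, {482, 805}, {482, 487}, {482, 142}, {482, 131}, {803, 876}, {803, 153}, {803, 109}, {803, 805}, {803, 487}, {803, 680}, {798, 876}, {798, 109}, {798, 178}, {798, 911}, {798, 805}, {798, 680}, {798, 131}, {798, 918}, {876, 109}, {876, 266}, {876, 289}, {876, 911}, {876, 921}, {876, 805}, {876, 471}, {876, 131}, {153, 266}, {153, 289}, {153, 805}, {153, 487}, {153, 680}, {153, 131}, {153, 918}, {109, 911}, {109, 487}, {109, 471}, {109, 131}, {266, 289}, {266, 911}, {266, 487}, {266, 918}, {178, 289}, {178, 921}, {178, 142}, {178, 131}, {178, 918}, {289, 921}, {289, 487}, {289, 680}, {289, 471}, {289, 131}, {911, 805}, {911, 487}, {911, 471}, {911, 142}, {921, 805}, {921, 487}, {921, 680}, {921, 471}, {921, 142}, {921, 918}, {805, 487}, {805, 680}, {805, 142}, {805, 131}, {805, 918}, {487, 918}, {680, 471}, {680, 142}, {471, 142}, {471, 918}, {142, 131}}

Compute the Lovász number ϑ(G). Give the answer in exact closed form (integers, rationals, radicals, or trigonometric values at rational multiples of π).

sqrt(37)

Vertex 343 has 18 neighbors: 250, 464, 252, 234, 440, 135, 606, 415, 390, 132, 495, 411, 803, 178, 289, 911, 487, 471.
Vertex 805 has 18 neighbors: 250, 234, 606, 415, 390, 495, 482, 803, 798, 876, 153, 911, 921, 487, 680, 142, 131, 918.
deg(911) = 18; N(911) = {343, 847, 234, 440, 135, 606, 415, 198, 330, 495, 798, 876, 109, 266, 805, 487, 471, 142}.
N(356) = {464, 847, 135, 415, 522, 390, 330, 495, 411, 482, 803, 109, 266, 178, 921, 487, 680, 142}, |N(356)| = 18.
18-regular, N=37; SR(37,18,8,9) — a Paley graph.
Distinct eigenvalues (to 4 d.p.): [18.0, 2.5414, -3.5414].
With N=37: ϑ(G) = 37·(-(-sqrt(37)/2 - 1/2))/(18−(-sqrt(37)/2 - 1/2)) = sqrt(37).
Numerically 6.08276.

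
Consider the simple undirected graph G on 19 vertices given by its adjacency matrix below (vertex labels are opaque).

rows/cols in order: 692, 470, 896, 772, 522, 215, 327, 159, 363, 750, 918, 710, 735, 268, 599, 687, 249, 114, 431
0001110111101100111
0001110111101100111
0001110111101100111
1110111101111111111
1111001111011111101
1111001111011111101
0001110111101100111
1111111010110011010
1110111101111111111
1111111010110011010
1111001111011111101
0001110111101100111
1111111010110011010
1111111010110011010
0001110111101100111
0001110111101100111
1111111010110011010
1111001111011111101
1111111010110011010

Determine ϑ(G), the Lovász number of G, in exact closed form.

deg(114) = 15; N(114) = {692, 470, 896, 772, 327, 159, 363, 750, 710, 735, 268, 599, 687, 249, 431}.
deg(215) = 15; N(215) = {692, 470, 896, 772, 327, 159, 363, 750, 710, 735, 268, 599, 687, 249, 431}.
Vertex 735 has 13 neighbors: 692, 470, 896, 772, 522, 215, 327, 363, 918, 710, 599, 687, 114.
N(159) = {692, 470, 896, 772, 522, 215, 327, 363, 918, 710, 599, 687, 114}, |N(159)| = 13.
Complete 4-partite, parts [7, 6, 4, 2]: perfect, ϑ = α = 7.
= 7.000000… (decimal).
α=7, χ(Ḡ)=7; ϑ=7 lies between (collapsed).

7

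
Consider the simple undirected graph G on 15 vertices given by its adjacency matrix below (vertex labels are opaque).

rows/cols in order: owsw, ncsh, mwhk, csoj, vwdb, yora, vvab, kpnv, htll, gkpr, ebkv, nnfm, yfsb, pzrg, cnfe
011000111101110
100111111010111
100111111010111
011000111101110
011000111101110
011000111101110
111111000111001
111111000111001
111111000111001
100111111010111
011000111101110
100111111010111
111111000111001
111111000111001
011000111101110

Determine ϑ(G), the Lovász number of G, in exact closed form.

6

deg(csoj) = 9; N(csoj) = {ncsh, mwhk, vvab, kpnv, htll, gkpr, nnfm, yfsb, pzrg}.
N(gkpr) = {owsw, csoj, vwdb, yora, vvab, kpnv, htll, ebkv, yfsb, pzrg, cnfe}, |N(gkpr)| = 11.
deg(mwhk) = 11; N(mwhk) = {owsw, csoj, vwdb, yora, vvab, kpnv, htll, ebkv, yfsb, pzrg, cnfe}.
N(vvab) = {owsw, ncsh, mwhk, csoj, vwdb, yora, gkpr, ebkv, nnfm, cnfe}, |N(vvab)| = 10.
3 parts of sizes [6, 5, 4]; α(G) = 6 = ϑ (perfect).
ϑ(G) ≈ 6.0000.
α=6, χ(Ḡ)=6; ϑ=6 lies between (collapsed).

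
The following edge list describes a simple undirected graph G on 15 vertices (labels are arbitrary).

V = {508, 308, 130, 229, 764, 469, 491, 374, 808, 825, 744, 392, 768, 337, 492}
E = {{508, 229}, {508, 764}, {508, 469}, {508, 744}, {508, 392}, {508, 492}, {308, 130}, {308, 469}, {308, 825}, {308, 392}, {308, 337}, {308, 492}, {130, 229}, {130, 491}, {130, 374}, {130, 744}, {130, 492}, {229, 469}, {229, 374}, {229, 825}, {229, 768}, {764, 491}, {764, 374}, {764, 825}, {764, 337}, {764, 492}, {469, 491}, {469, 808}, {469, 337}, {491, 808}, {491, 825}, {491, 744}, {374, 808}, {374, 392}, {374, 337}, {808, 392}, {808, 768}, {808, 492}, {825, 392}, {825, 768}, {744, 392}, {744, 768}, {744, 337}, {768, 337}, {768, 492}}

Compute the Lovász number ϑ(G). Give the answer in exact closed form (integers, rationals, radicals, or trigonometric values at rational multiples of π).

Vertex 308 has 6 neighbors: 130, 469, 825, 392, 337, 492.
N(764) = {508, 491, 374, 825, 337, 492}, |N(764)| = 6.
N(492) = {508, 308, 130, 764, 808, 768}, |N(492)| = 6.
Vertex 392 has 6 neighbors: 508, 308, 374, 808, 825, 744.
15-vertex 6-regular graph: this is K(6,2), the Kneser graph.
spec(A) ≈ [6.0, 1.0, -3.0] (distinct, 3 d.p.).
ϑ = −N·λ_min/(λ_max−λ_min) = −15·(-3)/(6−(-3)) = 5.
ϑ(G) ≈ 5.00000.

5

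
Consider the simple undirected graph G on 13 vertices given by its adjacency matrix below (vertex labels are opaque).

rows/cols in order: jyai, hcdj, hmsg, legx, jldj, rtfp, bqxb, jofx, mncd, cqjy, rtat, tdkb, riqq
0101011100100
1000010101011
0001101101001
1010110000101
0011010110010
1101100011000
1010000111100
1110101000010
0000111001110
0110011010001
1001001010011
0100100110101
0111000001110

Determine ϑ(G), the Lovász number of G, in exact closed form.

N(riqq) = {hcdj, hmsg, legx, cqjy, rtat, tdkb}, |N(riqq)| = 6.
N(tdkb) = {hcdj, jldj, jofx, mncd, rtat, riqq}, |N(tdkb)| = 6.
deg(legx) = 6; N(legx) = {jyai, hmsg, jldj, rtfp, rtat, riqq}.
N(hmsg) = {legx, jldj, bqxb, jofx, cqjy, riqq}, |N(hmsg)| = 6.
G on 13 vertices is 6-regular; SR(13,6,2,3) — a Paley graph.
spec(A) ≈ [6.0, 1.30278, -2.30278] (distinct, 5 d.p.).
Lovász (edge-transitive): ϑ = −13·(-sqrt(13)/2 - 1/2)/((6)−(-sqrt(13)/2 - 1/2)) = sqrt(13).
≈ 3.6056 (to 4 d.p.).

sqrt(13)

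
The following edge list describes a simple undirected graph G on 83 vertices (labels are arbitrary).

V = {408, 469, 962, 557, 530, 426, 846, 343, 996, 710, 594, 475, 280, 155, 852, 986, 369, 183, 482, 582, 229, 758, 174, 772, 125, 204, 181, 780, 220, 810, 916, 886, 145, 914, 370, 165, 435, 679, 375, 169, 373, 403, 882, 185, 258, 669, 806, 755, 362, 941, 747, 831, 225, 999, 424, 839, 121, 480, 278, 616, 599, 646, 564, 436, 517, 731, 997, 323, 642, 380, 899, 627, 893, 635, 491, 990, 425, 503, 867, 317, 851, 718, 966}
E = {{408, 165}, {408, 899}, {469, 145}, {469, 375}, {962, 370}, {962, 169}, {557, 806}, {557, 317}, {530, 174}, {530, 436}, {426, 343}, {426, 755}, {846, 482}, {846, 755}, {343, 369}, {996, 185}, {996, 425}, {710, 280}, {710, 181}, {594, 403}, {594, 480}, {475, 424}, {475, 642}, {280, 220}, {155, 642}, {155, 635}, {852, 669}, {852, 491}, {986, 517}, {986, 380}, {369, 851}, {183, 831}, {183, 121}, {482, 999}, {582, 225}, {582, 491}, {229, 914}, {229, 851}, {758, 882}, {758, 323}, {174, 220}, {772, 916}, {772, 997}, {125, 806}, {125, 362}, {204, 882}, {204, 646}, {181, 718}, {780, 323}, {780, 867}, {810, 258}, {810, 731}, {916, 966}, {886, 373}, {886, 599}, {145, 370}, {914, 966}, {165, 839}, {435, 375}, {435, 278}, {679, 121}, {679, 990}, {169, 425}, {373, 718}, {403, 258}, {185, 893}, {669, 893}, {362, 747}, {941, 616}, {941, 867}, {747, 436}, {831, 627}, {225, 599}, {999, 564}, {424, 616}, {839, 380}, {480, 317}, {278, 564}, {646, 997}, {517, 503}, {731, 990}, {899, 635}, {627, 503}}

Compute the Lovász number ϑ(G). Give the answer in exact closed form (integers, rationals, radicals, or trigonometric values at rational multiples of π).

N(174) = {530, 220}, |N(174)| = 2.
deg(204) = 2; N(204) = {882, 646}.
deg(220) = 2; N(220) = {280, 174}.
N(846) = {482, 755}, |N(846)| = 2.
2-regular, N=83; connected 2-regular on 83 ⇒ C_{83}.
A has 42 distinct eigenvalues ≈ [2.0, 1.994272, 1.977121, 1.948645, 1.909008, 1.858436, 1.797219, 1.725708, 1.644312, 1.553498, 1.453785, 1.345745, 1.229997, 1.107203, 0.978068, 0.84333, 0.703762, 0.560163, 0.413355, 0.264179, 0.113491, -0.037848, -0.18897, -0.33901, -0.487108, -0.632415, -0.774101, -0.911352, -1.043383, -1.169438, -1.288794, -1.400768, -1.504719, -1.600051, -1.686218, -1.762726, -1.829138, -1.885072, -1.930209, -1.96429, -1.98712, -1.998568].
Lovász (edge-transitive): ϑ = −83·(-2*cos(pi/83))/((2)−(-2*cos(pi/83))) = 83*cos(pi/83)/(cos(pi/83) + 1).
ϑ(G) ≈ 41.48513.
Sandwich: α(G)=41 ≤ ϑ(G)=83*cos(pi/83)/(cos(pi/83) + 1) ≤ χ(Ḡ)=42 (both strict).

83*cos(pi/83)/(cos(pi/83) + 1)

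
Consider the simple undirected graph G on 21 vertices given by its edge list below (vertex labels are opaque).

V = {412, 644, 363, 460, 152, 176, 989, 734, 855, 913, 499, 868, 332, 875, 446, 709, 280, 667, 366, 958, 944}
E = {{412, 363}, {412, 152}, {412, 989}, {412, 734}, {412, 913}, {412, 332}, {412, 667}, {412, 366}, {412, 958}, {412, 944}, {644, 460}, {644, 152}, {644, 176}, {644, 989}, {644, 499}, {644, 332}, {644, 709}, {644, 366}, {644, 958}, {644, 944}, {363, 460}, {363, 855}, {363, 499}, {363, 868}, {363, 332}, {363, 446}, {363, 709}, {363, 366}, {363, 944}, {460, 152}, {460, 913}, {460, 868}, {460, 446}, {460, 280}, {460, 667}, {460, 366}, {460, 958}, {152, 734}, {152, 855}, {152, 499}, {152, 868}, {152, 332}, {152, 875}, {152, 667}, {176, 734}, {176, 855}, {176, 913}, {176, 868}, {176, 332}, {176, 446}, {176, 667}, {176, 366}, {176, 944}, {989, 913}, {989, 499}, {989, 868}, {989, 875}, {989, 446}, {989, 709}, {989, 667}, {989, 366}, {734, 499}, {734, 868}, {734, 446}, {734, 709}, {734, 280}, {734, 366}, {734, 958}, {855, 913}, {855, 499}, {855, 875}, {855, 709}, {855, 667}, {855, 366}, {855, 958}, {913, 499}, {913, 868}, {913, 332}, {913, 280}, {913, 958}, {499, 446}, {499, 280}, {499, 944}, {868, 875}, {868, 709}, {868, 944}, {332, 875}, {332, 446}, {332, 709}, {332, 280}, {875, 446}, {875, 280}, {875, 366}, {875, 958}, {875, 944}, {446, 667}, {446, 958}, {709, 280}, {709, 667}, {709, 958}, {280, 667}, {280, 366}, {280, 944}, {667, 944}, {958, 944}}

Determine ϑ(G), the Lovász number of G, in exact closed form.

6

deg(989) = 10; N(989) = {412, 644, 913, 499, 868, 875, 446, 709, 667, 366}.
N(446) = {363, 460, 176, 989, 734, 499, 332, 875, 667, 958}, |N(446)| = 10.
deg(875) = 10; N(875) = {152, 989, 855, 868, 332, 446, 280, 366, 958, 944}.
N(366) = {412, 644, 363, 460, 176, 989, 734, 855, 875, 280}, |N(366)| = 10.
Every vertex has degree 10 (N=21); this is K(7,2), the Kneser graph.
A has 3 distinct eigenvalues ≈ [10.0, 1.0, -4.0].
ϑ = −N·λ_min/(λ_max−λ_min) = −21·(-4)/(10−(-4)) = 6.
≈ 6.00000 (to 5 d.p.).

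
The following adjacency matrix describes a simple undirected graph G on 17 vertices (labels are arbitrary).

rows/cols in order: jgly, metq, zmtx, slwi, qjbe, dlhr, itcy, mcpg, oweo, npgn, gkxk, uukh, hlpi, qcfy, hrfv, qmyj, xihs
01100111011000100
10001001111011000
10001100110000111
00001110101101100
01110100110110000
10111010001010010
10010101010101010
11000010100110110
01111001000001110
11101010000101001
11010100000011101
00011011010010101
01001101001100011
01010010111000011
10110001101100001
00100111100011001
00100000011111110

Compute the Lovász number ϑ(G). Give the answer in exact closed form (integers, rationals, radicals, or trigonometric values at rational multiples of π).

sqrt(17)

N(metq) = {jgly, qjbe, mcpg, oweo, npgn, gkxk, hlpi, qcfy}, |N(metq)| = 8.
N(npgn) = {jgly, metq, zmtx, qjbe, itcy, uukh, qcfy, xihs}, |N(npgn)| = 8.
N(qmyj) = {zmtx, dlhr, itcy, mcpg, oweo, hlpi, qcfy, xihs}, |N(qmyj)| = 8.
Vertex itcy has 8 neighbors: jgly, slwi, dlhr, mcpg, npgn, uukh, qcfy, qmyj.
G on 17 vertices is 8-regular; Paley(17): SR with (k,λ,μ)=(8,3,4).
spec(A) ≈ [8.0, 1.561553, -2.561553] (distinct, 6 d.p.).
λ_max=8, λ_min=-sqrt(17)/2 - 1/2; ϑ = −17·λ_min/(λ_max−λ_min) = sqrt(17).
ϑ(G) ≈ 4.1231056.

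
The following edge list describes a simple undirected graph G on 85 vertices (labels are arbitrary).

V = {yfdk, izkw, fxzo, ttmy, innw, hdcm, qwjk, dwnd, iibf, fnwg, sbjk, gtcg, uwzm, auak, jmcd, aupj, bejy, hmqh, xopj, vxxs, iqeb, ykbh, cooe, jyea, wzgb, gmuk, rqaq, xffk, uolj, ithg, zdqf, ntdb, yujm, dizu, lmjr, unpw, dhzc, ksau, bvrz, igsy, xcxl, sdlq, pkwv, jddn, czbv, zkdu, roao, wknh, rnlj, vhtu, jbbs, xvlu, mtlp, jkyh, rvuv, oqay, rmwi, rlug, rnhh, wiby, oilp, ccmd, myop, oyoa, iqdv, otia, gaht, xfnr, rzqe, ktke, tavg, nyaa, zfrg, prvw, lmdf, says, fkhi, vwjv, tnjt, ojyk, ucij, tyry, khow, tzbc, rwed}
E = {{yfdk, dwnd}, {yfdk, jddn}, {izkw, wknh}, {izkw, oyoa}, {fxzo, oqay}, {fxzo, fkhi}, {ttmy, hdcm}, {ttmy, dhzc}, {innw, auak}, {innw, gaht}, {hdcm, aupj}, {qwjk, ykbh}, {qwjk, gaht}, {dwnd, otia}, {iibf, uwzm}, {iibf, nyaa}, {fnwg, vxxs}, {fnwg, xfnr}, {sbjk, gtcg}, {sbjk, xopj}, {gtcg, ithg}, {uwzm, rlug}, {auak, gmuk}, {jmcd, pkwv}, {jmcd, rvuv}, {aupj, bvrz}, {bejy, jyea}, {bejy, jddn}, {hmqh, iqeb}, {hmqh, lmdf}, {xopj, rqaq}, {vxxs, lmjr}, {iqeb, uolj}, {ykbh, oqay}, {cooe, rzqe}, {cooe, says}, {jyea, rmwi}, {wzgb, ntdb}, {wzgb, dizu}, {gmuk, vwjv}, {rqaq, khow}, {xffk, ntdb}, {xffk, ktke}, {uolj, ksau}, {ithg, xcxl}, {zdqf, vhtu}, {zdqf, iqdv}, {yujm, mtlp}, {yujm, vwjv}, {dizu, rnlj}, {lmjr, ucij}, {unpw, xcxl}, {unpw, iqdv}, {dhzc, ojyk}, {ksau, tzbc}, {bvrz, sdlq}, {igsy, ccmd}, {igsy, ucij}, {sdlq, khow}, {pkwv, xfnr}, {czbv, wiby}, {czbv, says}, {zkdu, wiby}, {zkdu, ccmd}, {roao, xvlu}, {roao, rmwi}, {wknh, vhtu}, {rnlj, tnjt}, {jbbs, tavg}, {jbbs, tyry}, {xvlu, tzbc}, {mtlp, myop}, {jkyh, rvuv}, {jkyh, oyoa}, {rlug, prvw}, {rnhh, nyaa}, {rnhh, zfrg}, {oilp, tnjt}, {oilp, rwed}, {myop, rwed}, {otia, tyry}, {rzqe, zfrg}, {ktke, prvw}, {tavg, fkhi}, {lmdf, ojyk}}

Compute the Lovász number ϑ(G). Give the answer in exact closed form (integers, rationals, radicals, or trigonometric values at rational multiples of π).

Vertex fkhi has 2 neighbors: fxzo, tavg.
N(hdcm) = {ttmy, aupj}, |N(hdcm)| = 2.
N(xvlu) = {roao, tzbc}, |N(xvlu)| = 2.
N(jyea) = {bejy, rmwi}, |N(jyea)| = 2.
G on 85 vertices is 2-regular; connected 2-regular on 85 ⇒ C_{85}.
The 43 distinct eigenvalues: [2.0, 1.99454, 1.97818, 1.95102, 1.91321, 1.86494, 1.80649, 1.73818, 1.66037, 1.57349, 1.47802, 1.37447, 1.26342, 1.14547, 1.02126, 0.89148, 0.75682, 0.61803, 0.47587, 0.33111, 0.18454, 0.03696, -0.11082, -0.258, -0.40376, -0.54733, -0.6879, -0.82471, -0.95702, -1.08411, -1.20527, -1.31985, -1.42722, -1.5268, -1.61803, -1.70043, -1.77355, -1.83697, -1.89037, -1.93344, -1.96595, -1.98772, -1.99863].
λ_max=2, λ_min=-2*cos(pi/85); ϑ = −85·λ_min/(λ_max−λ_min) = 85*cos(pi/85)/(cos(pi/85) + 1).
= 42.4854826… (decimal).
Sandwich: α(G)=42 ≤ ϑ(G)=85*cos(pi/85)/(cos(pi/85) + 1) ≤ χ(Ḡ)=43 (both strict).

85*cos(pi/85)/(cos(pi/85) + 1)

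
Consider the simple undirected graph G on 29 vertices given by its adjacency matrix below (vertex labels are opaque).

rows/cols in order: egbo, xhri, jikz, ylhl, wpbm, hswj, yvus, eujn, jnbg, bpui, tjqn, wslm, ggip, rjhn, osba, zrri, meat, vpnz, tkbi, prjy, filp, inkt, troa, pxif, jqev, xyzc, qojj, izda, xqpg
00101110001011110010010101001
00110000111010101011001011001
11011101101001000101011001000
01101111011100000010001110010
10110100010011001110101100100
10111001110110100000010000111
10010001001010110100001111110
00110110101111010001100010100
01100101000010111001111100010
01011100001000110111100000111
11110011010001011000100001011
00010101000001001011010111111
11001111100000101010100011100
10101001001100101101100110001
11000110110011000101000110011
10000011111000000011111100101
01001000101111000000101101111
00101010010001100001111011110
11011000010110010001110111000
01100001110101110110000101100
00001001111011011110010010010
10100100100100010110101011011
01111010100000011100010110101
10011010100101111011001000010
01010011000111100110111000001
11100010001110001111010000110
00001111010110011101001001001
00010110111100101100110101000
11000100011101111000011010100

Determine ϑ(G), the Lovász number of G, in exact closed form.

sqrt(29)

deg(ylhl) = 14; N(ylhl) = {xhri, jikz, wpbm, hswj, yvus, eujn, bpui, tjqn, wslm, tkbi, troa, pxif, jqev, izda}.
N(bpui) = {xhri, ylhl, wpbm, hswj, tjqn, osba, zrri, vpnz, tkbi, prjy, filp, qojj, izda, xqpg}, |N(bpui)| = 14.
deg(pxif) = 14; N(pxif) = {egbo, ylhl, wpbm, yvus, jnbg, wslm, rjhn, osba, zrri, meat, tkbi, prjy, troa, izda}.
N(filp) = {wpbm, eujn, jnbg, bpui, tjqn, ggip, rjhn, zrri, meat, vpnz, tkbi, inkt, jqev, izda}, |N(filp)| = 14.
Regular of degree 14 on 29 vertices: strongly regular (29,14,6,7).
The 3 distinct eigenvalues: [14.0, 2.192582, -3.192582].
ϑ = −N·λ_min/(λ_max−λ_min) = −29·(-sqrt(29)/2 - 1/2)/(14−(-sqrt(29)/2 - 1/2)) = sqrt(29).
ϑ(G) ≈ 5.38516.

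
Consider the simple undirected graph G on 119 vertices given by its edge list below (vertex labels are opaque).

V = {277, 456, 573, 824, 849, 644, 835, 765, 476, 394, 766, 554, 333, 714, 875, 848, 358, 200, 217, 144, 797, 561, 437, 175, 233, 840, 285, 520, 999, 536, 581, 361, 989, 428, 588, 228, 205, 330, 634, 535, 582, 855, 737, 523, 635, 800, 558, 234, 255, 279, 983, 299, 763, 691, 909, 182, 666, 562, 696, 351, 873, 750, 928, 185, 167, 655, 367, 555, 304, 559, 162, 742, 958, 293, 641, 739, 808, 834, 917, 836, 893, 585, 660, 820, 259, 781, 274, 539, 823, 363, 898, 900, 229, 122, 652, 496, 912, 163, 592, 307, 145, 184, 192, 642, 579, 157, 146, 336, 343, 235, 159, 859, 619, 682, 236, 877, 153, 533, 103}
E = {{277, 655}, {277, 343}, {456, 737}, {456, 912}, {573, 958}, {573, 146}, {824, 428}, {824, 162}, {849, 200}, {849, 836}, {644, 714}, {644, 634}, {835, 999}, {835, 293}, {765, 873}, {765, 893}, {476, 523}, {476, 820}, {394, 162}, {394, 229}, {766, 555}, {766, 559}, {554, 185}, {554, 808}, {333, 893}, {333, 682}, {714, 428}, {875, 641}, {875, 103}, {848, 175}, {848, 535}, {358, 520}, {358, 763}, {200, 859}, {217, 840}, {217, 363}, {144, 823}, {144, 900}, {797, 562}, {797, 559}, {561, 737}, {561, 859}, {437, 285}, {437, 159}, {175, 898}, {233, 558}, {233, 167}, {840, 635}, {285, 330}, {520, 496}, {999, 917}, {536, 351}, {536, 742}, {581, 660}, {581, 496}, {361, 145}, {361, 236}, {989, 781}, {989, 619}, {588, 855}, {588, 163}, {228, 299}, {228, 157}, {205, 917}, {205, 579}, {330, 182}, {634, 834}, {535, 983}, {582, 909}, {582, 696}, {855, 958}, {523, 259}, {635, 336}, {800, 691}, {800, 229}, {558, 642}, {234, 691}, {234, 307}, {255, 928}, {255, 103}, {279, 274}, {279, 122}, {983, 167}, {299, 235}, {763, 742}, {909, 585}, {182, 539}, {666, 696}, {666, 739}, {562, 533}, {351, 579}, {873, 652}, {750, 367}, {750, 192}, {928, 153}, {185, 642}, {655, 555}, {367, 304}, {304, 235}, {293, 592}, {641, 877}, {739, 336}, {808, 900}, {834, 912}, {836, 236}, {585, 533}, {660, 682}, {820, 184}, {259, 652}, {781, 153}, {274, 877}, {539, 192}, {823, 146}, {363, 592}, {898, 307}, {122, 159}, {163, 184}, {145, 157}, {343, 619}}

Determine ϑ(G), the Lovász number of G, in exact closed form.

deg(234) = 2; N(234) = {691, 307}.
deg(343) = 2; N(343) = {277, 619}.
N(641) = {875, 877}, |N(641)| = 2.
deg(834) = 2; N(834) = {634, 912}.
2-regular, N=119; this is C_{119}, the 119-cycle.
Distinct eigenvalues (to 5 d.p.): [2.0, 1.99721, 1.98886, 1.97496, 1.95556, 1.93071, 1.90047, 1.86494, 1.82422, 1.7784, 1.72763, 1.67205, 1.6118, 1.54707, 1.47802, 1.40485, 1.32776, 1.24698, 1.16272, 1.07522, 0.98472, 0.89148, 0.79575, 0.6978, 0.59791, 0.49636, 0.39342, 0.28938, 0.18454, 0.07918, -0.0264, -0.1319, -0.23704, -0.34152, -0.44504, -0.54733, -0.64808, -0.74704, -0.84391, -0.93843, -1.03033, -1.11936, -1.20527, -1.28782, -1.36678, -1.44194, -1.51307, -1.57999, -1.6425, -1.70043, -1.75363, -1.80194, -1.84522, -1.88337, -1.91626, -1.94381, -1.96595, -1.9826, -1.99373, -1.9993].
Lovász: ϑ = −119(-2*cos(pi/119))/(2+-(-1)*2*cos(pi/119)) = 119*cos(pi/119)/(cos(pi/119) + 1).
ϑ(G) ≈ 59.489632.
Sandwich: α(G)=59 ≤ ϑ(G)=119*cos(pi/119)/(cos(pi/119) + 1) ≤ χ(Ḡ)=60 (both strict).

119*cos(pi/119)/(cos(pi/119) + 1)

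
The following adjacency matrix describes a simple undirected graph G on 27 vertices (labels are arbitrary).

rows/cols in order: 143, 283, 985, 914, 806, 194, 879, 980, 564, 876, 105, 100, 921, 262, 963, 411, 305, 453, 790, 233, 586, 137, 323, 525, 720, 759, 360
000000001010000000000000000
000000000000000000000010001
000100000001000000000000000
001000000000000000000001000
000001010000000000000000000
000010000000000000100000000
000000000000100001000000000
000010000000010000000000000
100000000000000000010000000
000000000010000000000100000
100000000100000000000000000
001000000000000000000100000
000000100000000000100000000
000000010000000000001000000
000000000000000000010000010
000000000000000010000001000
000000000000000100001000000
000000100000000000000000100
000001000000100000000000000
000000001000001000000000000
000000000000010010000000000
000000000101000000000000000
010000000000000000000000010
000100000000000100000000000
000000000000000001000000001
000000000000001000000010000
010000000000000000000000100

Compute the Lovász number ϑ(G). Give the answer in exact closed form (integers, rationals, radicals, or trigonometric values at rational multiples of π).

Vertex 586 has 2 neighbors: 262, 305.
deg(985) = 2; N(985) = {914, 100}.
deg(233) = 2; N(233) = {564, 963}.
Vertex 876 has 2 neighbors: 105, 137.
2-regular, N=27; this is C_{27}, the 27-cycle.
The 14 distinct eigenvalues: [2.0, 1.94609, 1.78727, 1.53209, 1.19432, 0.79216, 0.3473, -0.11629, -0.57361, -1.0, -1.37248, -1.67098, -1.87939, -1.98648].
−27·(-2*cos(pi/27)) / ((2)−(-2*cos(pi/27))) = 27*cos(pi/27)/(cos(pi/27) + 1) = ϑ(G).
= 13.45420… (decimal).
Sandwich: α(G)=13 ≤ ϑ(G)=27*cos(pi/27)/(cos(pi/27) + 1) ≤ χ(Ḡ)=14 (both strict).

27*cos(pi/27)/(cos(pi/27) + 1)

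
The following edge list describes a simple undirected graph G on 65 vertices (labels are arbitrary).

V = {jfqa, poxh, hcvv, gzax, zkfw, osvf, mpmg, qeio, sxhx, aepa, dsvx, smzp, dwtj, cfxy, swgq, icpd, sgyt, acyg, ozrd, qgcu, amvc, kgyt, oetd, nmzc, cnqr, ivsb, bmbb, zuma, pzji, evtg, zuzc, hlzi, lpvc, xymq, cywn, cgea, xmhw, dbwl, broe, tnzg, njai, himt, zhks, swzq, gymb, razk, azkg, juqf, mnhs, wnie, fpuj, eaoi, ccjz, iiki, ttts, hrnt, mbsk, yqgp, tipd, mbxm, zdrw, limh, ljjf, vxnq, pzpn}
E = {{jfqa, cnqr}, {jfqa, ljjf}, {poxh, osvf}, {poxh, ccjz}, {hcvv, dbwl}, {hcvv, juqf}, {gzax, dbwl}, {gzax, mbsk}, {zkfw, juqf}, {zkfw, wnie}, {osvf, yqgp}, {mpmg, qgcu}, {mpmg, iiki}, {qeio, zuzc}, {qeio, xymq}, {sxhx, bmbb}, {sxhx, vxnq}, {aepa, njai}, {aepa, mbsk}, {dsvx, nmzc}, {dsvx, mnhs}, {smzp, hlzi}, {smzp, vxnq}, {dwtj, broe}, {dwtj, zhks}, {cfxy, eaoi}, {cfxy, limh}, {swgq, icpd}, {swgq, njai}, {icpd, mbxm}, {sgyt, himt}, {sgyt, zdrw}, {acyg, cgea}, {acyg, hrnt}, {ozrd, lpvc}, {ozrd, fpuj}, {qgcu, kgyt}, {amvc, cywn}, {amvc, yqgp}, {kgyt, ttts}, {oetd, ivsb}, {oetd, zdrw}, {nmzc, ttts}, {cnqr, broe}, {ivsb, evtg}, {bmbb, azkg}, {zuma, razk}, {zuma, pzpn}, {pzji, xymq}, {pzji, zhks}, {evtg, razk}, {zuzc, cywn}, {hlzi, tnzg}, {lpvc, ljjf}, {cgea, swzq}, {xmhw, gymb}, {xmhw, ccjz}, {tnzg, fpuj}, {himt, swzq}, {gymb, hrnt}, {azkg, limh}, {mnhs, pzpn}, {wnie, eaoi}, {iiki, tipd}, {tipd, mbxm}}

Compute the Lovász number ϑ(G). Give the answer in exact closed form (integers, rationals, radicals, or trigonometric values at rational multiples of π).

65*cos(pi/65)/(cos(pi/65) + 1)

N(razk) = {zuma, evtg}, |N(razk)| = 2.
Vertex mpmg has 2 neighbors: qgcu, iiki.
N(juqf) = {hcvv, zkfw}, |N(juqf)| = 2.
N(gzax) = {dbwl, mbsk}, |N(gzax)| = 2.
2-regular, N=65; a single 65-cycle (edge-transitive).
spec(A) ≈ [2.0, 1.991, 1.963, 1.916, 1.852, 1.771, 1.673, 1.559, 1.431, 1.29, 1.136, 0.972, 0.799, 0.618, 0.432, 0.241, 0.048, -0.145, -0.337, -0.525, -0.709, -0.886, -1.055, -1.214, -1.362, -1.497, -1.618, -1.724, -1.814, -1.887, -1.942, -1.979, -1.998] (distinct, 3 d.p.).
λ_max=2, λ_min=-2*cos(pi/65); ϑ = −65·λ_min/(λ_max−λ_min) = 65*cos(pi/65)/(cos(pi/65) + 1).
≈ 32.481013 (to 6 d.p.).
α=32, χ(Ḡ)=33; ϑ=65*cos(pi/65)/(cos(pi/65) + 1) lies between (both strict).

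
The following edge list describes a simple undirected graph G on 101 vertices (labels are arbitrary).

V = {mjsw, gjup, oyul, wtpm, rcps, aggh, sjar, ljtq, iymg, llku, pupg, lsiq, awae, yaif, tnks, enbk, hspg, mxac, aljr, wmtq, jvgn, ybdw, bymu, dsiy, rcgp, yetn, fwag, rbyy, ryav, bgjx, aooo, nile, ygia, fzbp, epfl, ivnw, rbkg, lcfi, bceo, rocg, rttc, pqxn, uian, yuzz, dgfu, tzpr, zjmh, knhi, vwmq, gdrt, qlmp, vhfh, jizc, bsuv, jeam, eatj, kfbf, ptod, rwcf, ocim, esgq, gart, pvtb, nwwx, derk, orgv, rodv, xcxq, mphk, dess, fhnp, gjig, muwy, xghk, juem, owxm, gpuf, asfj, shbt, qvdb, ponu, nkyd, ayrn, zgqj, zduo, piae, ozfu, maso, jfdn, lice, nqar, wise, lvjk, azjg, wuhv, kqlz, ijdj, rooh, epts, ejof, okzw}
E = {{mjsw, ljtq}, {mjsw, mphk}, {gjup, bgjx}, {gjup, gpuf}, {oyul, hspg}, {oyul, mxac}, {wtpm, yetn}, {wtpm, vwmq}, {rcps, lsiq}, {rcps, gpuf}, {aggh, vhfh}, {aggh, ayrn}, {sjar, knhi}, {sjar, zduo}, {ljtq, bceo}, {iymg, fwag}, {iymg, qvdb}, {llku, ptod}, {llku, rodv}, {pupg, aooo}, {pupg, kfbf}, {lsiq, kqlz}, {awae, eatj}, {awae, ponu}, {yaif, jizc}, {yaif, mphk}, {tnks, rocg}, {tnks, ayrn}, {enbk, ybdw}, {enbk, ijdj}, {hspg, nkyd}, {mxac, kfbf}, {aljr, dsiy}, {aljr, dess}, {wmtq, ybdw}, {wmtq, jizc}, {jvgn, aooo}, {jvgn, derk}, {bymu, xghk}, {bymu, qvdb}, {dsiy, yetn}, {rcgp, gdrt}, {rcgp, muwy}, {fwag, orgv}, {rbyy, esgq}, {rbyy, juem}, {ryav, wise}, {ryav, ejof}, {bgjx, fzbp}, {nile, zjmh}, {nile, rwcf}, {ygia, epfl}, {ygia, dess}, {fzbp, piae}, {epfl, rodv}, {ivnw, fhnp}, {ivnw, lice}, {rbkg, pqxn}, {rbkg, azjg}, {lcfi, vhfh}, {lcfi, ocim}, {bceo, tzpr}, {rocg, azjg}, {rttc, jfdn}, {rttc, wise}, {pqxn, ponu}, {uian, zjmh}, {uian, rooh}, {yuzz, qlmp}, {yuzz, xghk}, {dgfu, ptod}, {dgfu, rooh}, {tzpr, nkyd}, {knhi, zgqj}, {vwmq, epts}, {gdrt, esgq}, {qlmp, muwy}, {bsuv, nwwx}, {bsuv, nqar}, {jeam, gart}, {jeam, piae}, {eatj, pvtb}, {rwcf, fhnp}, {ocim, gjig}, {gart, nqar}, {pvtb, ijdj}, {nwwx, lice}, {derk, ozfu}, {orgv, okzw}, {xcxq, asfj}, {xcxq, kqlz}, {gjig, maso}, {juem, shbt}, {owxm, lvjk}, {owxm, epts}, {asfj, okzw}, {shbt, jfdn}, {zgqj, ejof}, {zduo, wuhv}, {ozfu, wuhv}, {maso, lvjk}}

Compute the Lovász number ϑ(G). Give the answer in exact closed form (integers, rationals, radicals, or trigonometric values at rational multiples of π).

deg(eatj) = 2; N(eatj) = {awae, pvtb}.
N(azjg) = {rbkg, rocg}, |N(azjg)| = 2.
Vertex derk has 2 neighbors: jvgn, ozfu.
deg(ayrn) = 2; N(ayrn) = {aggh, tnks}.
Regular of degree 2 on 101 vertices: this is C_{101}, the 101-cycle.
spec(A) ≈ [2.0, 1.99613, 1.98454, 1.96527, 1.9384, 1.90403, 1.86229, 1.81335, 1.75739, 1.69463, 1.62532, 1.54971, 1.46812, 1.38084, 1.28822, 1.19062, 1.08841, 0.98199, 0.87177, 0.75818, 0.64165, 0.52264, 0.40161, 0.27903, 0.15537, 0.0311, -0.09328, -0.2173, -0.34049, -0.46235, -0.58243, -0.70025, -0.81537, -0.92733, -1.0357, -1.14006, -1.24002, -1.33518, -1.42517, -1.50965, -1.58828, -1.66078, -1.72684, -1.78623, -1.83871, -1.88407, -1.92214, -1.95278, -1.97586, -1.9913, -1.99903] (distinct, 5 d.p.).
Lovász (edge-transitive): ϑ = −101·(-2*cos(pi/101))/((2)−(-2*cos(pi/101))) = 101*cos(pi/101)/(cos(pi/101) + 1).
Numerically 50.4878.
Lovász sandwich 50 ≤ 101*cos(pi/101)/(cos(pi/101) + 1) ≤ 51: both strict.

101*cos(pi/101)/(cos(pi/101) + 1)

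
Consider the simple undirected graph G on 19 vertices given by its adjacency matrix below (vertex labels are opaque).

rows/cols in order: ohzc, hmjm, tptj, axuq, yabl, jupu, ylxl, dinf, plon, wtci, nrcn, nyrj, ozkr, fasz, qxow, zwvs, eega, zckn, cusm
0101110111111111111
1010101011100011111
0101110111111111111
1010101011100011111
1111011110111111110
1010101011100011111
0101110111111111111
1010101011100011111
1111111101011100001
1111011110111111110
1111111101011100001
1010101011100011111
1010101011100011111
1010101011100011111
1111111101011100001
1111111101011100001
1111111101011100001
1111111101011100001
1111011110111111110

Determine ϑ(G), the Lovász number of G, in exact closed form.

deg(ohzc) = 16; N(ohzc) = {hmjm, axuq, yabl, jupu, dinf, plon, wtci, nrcn, nyrj, ozkr, fasz, qxow, zwvs, eega, zckn, cusm}.
N(jupu) = {ohzc, tptj, yabl, ylxl, plon, wtci, nrcn, qxow, zwvs, eega, zckn, cusm}, |N(jupu)| = 12.
N(plon) = {ohzc, hmjm, tptj, axuq, yabl, jupu, ylxl, dinf, wtci, nyrj, ozkr, fasz, cusm}, |N(plon)| = 13.
deg(qxow) = 13; N(qxow) = {ohzc, hmjm, tptj, axuq, yabl, jupu, ylxl, dinf, wtci, nyrj, ozkr, fasz, cusm}.
K_{7,6,3,3} (perfect); ϑ(G) = α(G) = max{7,6,3,3} = 7.
Numerically 7.0000000.
α=7, χ(Ḡ)=7; ϑ=7 lies between (collapsed).

7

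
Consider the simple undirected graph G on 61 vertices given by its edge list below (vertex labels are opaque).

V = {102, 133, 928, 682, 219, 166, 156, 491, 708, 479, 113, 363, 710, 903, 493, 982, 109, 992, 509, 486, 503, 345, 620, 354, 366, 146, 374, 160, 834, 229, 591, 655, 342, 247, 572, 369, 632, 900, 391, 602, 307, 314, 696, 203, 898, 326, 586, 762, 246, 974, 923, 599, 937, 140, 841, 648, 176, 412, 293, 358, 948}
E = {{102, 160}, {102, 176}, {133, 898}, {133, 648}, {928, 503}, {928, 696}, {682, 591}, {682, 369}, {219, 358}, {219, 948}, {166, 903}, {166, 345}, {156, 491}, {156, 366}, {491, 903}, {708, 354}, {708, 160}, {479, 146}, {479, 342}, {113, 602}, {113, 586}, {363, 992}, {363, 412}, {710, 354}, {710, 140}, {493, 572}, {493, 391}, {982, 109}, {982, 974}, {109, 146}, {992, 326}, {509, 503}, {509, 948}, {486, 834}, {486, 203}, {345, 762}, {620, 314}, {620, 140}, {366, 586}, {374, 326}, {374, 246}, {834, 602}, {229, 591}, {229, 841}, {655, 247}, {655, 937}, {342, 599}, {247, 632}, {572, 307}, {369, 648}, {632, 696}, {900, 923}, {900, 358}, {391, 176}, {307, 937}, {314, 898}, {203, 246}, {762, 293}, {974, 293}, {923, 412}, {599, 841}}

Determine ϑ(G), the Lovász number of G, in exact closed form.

deg(374) = 2; N(374) = {326, 246}.
Vertex 342 has 2 neighbors: 479, 599.
N(363) = {992, 412}, |N(363)| = 2.
N(491) = {156, 903}, |N(491)| = 2.
61-vertex 2-regular graph: connected 2-regular on 61 ⇒ C_{61}.
A has 31 distinct eigenvalues ≈ [2.0, 1.989, 1.958, 1.905, 1.833, 1.741, 1.63, 1.502, 1.359, 1.2, 1.03, 0.848, 0.657, 0.459, 0.257, 0.051, -0.154, -0.359, -0.559, -0.753, -0.94, -1.116, -1.281, -1.432, -1.568, -1.688, -1.789, -1.871, -1.934, -1.976, -1.997].
−61·(-2*cos(pi/61)) / ((2)−(-2*cos(pi/61))) = 61*cos(pi/61)/(cos(pi/61) + 1) = ϑ(G).
= 30.479766457… (decimal).
Sandwich: α(G)=30 ≤ ϑ(G)=61*cos(pi/61)/(cos(pi/61) + 1) ≤ χ(Ḡ)=31 (both strict).

61*cos(pi/61)/(cos(pi/61) + 1)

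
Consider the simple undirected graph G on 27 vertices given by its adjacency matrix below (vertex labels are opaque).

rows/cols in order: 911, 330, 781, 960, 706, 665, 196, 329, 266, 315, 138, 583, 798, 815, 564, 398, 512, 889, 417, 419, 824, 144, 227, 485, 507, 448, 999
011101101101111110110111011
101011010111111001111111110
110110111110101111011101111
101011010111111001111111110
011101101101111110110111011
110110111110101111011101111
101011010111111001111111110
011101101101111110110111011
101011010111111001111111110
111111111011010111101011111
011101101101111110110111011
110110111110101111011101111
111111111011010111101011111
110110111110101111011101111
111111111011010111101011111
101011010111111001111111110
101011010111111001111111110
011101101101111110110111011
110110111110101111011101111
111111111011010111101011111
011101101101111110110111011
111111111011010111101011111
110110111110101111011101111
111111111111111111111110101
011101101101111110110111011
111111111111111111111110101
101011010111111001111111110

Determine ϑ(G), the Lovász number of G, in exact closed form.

7

deg(583) = 21; N(583) = {911, 330, 960, 706, 196, 329, 266, 315, 138, 798, 564, 398, 512, 889, 419, 824, 144, 485, 507, 448, 999}.
Vertex 227 has 21 neighbors: 911, 330, 960, 706, 196, 329, 266, 315, 138, 798, 564, 398, 512, 889, 419, 824, 144, 485, 507, 448, 999.
Vertex 196 has 20 neighbors: 911, 781, 706, 665, 329, 315, 138, 583, 798, 815, 564, 889, 417, 419, 824, 144, 227, 485, 507, 448.
deg(960) = 20; N(960) = {911, 781, 706, 665, 329, 315, 138, 583, 798, 815, 564, 889, 417, 419, 824, 144, 227, 485, 507, 448}.
G = K_{7,7,6,5,2}: α = 7 = χ(Ḡ), so ϑ = 7.
ϑ(G) ≈ 7.00000000.
Lovász sandwich 7 ≤ 7 ≤ 7: collapsed.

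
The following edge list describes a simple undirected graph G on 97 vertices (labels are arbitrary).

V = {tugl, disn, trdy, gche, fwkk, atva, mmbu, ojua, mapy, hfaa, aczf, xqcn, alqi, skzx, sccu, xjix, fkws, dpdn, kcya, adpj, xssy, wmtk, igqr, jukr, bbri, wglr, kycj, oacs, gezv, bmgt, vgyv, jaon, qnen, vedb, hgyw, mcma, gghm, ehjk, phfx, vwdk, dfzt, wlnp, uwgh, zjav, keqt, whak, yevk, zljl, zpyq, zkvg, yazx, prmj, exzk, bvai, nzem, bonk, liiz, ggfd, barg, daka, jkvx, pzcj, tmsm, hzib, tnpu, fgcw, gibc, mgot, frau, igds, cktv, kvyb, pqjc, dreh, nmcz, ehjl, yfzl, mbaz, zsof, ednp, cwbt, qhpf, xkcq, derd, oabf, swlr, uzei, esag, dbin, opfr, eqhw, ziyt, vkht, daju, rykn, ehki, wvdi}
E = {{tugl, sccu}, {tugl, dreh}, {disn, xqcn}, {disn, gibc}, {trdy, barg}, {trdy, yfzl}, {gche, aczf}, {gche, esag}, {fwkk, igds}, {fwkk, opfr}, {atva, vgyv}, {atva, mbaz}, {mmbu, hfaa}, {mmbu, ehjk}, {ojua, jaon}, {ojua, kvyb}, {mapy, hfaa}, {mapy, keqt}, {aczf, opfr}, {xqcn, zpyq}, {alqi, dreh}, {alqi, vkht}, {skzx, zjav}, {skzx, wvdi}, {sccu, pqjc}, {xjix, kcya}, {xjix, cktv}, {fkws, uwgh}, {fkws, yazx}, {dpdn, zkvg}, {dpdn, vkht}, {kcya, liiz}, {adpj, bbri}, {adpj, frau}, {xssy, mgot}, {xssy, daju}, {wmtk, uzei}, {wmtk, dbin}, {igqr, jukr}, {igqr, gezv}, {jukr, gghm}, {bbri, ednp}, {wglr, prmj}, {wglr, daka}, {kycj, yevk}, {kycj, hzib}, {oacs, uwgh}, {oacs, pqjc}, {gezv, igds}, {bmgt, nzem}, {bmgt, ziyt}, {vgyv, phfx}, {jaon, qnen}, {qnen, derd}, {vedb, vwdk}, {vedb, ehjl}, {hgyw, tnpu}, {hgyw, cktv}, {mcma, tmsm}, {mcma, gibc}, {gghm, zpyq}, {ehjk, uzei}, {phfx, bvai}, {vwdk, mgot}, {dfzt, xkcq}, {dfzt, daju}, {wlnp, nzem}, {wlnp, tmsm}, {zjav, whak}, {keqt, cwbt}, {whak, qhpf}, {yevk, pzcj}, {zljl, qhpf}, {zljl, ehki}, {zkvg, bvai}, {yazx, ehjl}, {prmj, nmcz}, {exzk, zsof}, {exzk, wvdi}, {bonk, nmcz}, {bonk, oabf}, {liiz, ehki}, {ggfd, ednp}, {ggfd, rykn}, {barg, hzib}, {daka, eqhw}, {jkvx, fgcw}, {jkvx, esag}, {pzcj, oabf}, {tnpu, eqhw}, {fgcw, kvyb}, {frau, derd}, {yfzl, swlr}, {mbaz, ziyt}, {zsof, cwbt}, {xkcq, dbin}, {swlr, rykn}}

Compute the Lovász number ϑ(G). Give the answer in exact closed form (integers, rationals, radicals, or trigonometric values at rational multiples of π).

deg(xkcq) = 2; N(xkcq) = {dfzt, dbin}.
deg(daka) = 2; N(daka) = {wglr, eqhw}.
deg(ehjk) = 2; N(ehjk) = {mmbu, uzei}.
N(bvai) = {phfx, zkvg}, |N(bvai)| = 2.
deg(v) = 2 for all v (|V|=97); connected 2-regular on 97 ⇒ C_{97}.
The 49 distinct eigenvalues: [2.0, 1.995806, 1.98324, 1.962356, 1.933242, 1.896018, 1.850842, 1.797903, 1.737423, 1.669656, 1.594886, 1.513426, 1.425618, 1.33183, 1.232457, 1.127914, 1.01864, 0.905094, 0.787752, 0.667105, 0.54366, 0.417935, 0.290457, 0.161761, 0.032386, -0.097124, -0.226228, -0.354382, -0.48105, -0.6057, -0.72781, -0.846867, -0.962372, -1.07384, -1.180805, -1.282816, -1.379448, -1.470293, -1.554971, -1.633127, -1.704434, -1.768591, -1.82533, -1.874413, -1.915635, -1.948821, -1.973833, -1.990567, -1.998951].
Lovász (edge-transitive): ϑ = −97·(-2*cos(pi/97))/((2)−(-2*cos(pi/97))) = 97*cos(pi/97)/(cos(pi/97) + 1).
Numerically 48.48727921.
48 ≤ 97*cos(pi/97)/(cos(pi/97) + 1) ≤ 49: both strict.

97*cos(pi/97)/(cos(pi/97) + 1)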